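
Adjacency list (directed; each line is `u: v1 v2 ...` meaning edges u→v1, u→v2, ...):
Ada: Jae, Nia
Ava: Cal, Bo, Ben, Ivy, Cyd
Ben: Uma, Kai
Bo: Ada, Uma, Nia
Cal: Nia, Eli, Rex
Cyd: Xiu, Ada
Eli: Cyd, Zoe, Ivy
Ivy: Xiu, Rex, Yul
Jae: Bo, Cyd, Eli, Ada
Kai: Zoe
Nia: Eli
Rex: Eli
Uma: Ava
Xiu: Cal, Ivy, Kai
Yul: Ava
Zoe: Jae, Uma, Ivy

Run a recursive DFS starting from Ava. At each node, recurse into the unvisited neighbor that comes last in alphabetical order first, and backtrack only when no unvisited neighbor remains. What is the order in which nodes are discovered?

Visit Ava
Ava → Ivy
Ivy → Yul
Ivy → Xiu
Xiu → Kai
Kai → Zoe
Zoe → Uma
Zoe → Jae
Jae → Eli
Eli → Cyd
Cyd → Ada
Ada → Nia
Jae → Bo
Xiu → Cal
Cal → Rex
Ava → Ben

Ava Ivy Yul Xiu Kai Zoe Uma Jae Eli Cyd Ada Nia Bo Cal Rex Ben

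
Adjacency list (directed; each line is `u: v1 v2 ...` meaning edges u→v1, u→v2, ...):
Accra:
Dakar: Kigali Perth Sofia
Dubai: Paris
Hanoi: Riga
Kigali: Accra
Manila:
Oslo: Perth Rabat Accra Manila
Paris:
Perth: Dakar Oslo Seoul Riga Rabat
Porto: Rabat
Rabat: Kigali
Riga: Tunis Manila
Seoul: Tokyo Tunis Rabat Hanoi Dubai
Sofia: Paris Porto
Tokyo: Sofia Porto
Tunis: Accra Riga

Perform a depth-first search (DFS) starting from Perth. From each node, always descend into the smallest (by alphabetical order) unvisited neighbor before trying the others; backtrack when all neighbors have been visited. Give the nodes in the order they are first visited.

Perth, Dakar, Kigali, Accra, Sofia, Paris, Porto, Rabat, Oslo, Manila, Riga, Tunis, Seoul, Dubai, Hanoi, Tokyo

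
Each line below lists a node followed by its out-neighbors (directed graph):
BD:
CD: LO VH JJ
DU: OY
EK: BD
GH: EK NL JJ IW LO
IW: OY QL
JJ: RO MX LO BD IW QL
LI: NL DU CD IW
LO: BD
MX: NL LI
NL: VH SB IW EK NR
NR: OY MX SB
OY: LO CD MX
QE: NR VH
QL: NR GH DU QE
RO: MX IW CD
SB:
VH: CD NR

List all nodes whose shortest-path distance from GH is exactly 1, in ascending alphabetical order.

Level 0: GH
Level 1: EK, IW, JJ, LO, NL
Level 2: BD, MX, NR, OY, QL, RO, SB, VH
Level 3: CD, DU, LI, QE

EK, IW, JJ, LO, NL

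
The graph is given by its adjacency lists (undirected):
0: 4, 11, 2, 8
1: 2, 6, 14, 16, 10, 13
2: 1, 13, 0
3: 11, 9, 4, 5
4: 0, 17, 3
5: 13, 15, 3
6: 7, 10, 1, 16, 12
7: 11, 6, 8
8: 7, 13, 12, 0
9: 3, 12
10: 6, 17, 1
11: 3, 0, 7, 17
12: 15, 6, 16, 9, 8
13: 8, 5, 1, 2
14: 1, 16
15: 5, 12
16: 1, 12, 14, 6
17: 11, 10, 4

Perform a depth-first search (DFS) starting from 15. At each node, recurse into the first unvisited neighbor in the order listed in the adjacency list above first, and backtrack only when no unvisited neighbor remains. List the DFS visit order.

15, 5, 13, 8, 7, 11, 3, 9, 12, 6, 10, 17, 4, 0, 2, 1, 14, 16

Visit 15
15 → 5
5 → 13
13 → 8
8 → 7
7 → 11
11 → 3
3 → 9
9 → 12
12 → 6
6 → 10
10 → 17
17 → 4
4 → 0
0 → 2
2 → 1
1 → 14
14 → 16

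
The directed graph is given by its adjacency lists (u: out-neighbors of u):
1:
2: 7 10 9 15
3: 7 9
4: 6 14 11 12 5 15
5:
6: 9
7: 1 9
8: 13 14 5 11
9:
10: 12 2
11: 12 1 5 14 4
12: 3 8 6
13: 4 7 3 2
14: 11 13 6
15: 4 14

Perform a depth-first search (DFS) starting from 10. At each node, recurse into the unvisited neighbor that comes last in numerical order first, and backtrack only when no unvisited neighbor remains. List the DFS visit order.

10 -> 12 -> 8 -> 14 -> 13 -> 7 -> 9 -> 1 -> 4 -> 15 -> 11 -> 5 -> 6 -> 3 -> 2

Visit 10
10 → 12
12 → 8
8 → 14
14 → 13
13 → 7
7 → 9
7 → 1
13 → 4
4 → 15
4 → 11
11 → 5
4 → 6
13 → 3
13 → 2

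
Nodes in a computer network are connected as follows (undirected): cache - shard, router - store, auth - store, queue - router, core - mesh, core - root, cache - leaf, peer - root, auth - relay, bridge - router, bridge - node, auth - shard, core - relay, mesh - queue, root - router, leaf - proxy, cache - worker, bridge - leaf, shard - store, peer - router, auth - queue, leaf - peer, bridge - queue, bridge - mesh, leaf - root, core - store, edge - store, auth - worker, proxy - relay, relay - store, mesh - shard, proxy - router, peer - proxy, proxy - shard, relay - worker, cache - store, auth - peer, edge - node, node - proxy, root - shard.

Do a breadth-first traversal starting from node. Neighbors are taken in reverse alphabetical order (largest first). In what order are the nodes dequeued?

Visit node; enqueue proxy, edge, bridge → queue [proxy, edge, bridge]
Visit proxy; enqueue shard, router, relay, peer, leaf → queue [edge, bridge, shard, router, relay, peer, leaf]
Visit edge; enqueue store → queue [bridge, shard, router, relay, peer, leaf, store]
Visit bridge; enqueue queue, mesh → queue [shard, router, relay, peer, leaf, store, queue, mesh]
Visit shard; enqueue root, cache, auth → queue [router, relay, peer, leaf, store, queue, mesh, root, cache, auth]
Visit router → queue [relay, peer, leaf, store, queue, mesh, root, cache, auth]
Visit relay; enqueue worker, core → queue [peer, leaf, store, queue, mesh, root, cache, auth, worker, core]
Visit peer → queue [leaf, store, queue, mesh, root, cache, auth, worker, core]
Visit leaf → queue [store, queue, mesh, root, cache, auth, worker, core]
Visit store → queue [queue, mesh, root, cache, auth, worker, core]
Visit queue → queue [mesh, root, cache, auth, worker, core]
Visit mesh → queue [root, cache, auth, worker, core]
Visit root → queue [cache, auth, worker, core]
Visit cache → queue [auth, worker, core]
Visit auth → queue [worker, core]
Visit worker → queue [core]
Visit core → queue []

node, proxy, edge, bridge, shard, router, relay, peer, leaf, store, queue, mesh, root, cache, auth, worker, core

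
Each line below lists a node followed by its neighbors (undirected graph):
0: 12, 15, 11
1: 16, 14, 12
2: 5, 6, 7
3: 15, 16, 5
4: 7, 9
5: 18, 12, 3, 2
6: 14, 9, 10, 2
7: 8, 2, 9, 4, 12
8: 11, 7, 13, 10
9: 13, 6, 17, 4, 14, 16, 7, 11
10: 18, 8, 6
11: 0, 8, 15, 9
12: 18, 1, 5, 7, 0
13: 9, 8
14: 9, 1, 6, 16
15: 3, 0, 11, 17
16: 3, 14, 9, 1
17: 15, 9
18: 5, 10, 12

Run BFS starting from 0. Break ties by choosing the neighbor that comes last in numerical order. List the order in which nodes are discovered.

Visit 0; enqueue 15, 12, 11 → queue [15, 12, 11]
Visit 15; enqueue 17, 3 → queue [12, 11, 17, 3]
Visit 12; enqueue 18, 7, 5, 1 → queue [11, 17, 3, 18, 7, 5, 1]
Visit 11; enqueue 9, 8 → queue [17, 3, 18, 7, 5, 1, 9, 8]
Visit 17 → queue [3, 18, 7, 5, 1, 9, 8]
Visit 3; enqueue 16 → queue [18, 7, 5, 1, 9, 8, 16]
Visit 18; enqueue 10 → queue [7, 5, 1, 9, 8, 16, 10]
Visit 7; enqueue 4, 2 → queue [5, 1, 9, 8, 16, 10, 4, 2]
Visit 5 → queue [1, 9, 8, 16, 10, 4, 2]
Visit 1; enqueue 14 → queue [9, 8, 16, 10, 4, 2, 14]
Visit 9; enqueue 13, 6 → queue [8, 16, 10, 4, 2, 14, 13, 6]
Visit 8 → queue [16, 10, 4, 2, 14, 13, 6]
Visit 16 → queue [10, 4, 2, 14, 13, 6]
Visit 10 → queue [4, 2, 14, 13, 6]
Visit 4 → queue [2, 14, 13, 6]
Visit 2 → queue [14, 13, 6]
Visit 14 → queue [13, 6]
Visit 13 → queue [6]
Visit 6 → queue []

0, 15, 12, 11, 17, 3, 18, 7, 5, 1, 9, 8, 16, 10, 4, 2, 14, 13, 6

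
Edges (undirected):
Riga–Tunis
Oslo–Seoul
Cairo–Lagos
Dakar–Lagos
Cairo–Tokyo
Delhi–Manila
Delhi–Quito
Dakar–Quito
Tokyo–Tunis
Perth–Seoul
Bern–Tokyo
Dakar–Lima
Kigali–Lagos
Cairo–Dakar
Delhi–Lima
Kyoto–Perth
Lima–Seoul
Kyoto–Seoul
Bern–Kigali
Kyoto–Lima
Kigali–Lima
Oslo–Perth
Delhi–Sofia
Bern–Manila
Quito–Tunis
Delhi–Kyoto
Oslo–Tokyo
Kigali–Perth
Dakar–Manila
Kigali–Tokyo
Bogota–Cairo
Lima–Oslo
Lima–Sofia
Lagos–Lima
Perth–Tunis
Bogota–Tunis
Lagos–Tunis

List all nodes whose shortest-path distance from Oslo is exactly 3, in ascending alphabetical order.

Bogota, Manila, Quito, Riga

Level 0: Oslo
Level 1: Lima, Perth, Seoul, Tokyo
Level 2: Bern, Cairo, Dakar, Delhi, Kigali, Kyoto, Lagos, Sofia, Tunis
Level 3: Bogota, Manila, Quito, Riga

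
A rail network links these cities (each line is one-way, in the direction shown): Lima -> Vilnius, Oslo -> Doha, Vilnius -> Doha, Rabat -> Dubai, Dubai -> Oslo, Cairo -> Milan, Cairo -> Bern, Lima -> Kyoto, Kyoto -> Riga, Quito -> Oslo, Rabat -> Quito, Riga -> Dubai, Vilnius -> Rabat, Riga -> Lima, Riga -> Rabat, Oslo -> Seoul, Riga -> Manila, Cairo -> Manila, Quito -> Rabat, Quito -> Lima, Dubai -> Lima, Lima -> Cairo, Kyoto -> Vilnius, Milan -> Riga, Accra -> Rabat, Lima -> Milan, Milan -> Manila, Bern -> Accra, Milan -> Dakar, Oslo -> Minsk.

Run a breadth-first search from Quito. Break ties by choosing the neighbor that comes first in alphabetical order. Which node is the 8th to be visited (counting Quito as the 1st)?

Vilnius

Visit Quito; enqueue Lima, Oslo, Rabat → queue [Lima, Oslo, Rabat]
Visit Lima; enqueue Cairo, Kyoto, Milan, Vilnius → queue [Oslo, Rabat, Cairo, Kyoto, Milan, Vilnius]
Visit Oslo; enqueue Doha, Minsk, Seoul → queue [Rabat, Cairo, Kyoto, Milan, Vilnius, Doha, Minsk, Seoul]
Visit Rabat; enqueue Dubai → queue [Cairo, Kyoto, Milan, Vilnius, Doha, Minsk, Seoul, Dubai]
Visit Cairo; enqueue Bern, Manila → queue [Kyoto, Milan, Vilnius, Doha, Minsk, Seoul, Dubai, Bern, Manila]
Visit Kyoto; enqueue Riga → queue [Milan, Vilnius, Doha, Minsk, Seoul, Dubai, Bern, Manila, Riga]
Visit Milan; enqueue Dakar → queue [Vilnius, Doha, Minsk, Seoul, Dubai, Bern, Manila, Riga, Dakar]
Visit Vilnius → queue [Doha, Minsk, Seoul, Dubai, Bern, Manila, Riga, Dakar]
Visit Doha → queue [Minsk, Seoul, Dubai, Bern, Manila, Riga, Dakar]
Visit Minsk → queue [Seoul, Dubai, Bern, Manila, Riga, Dakar]
Visit Seoul → queue [Dubai, Bern, Manila, Riga, Dakar]
Visit Dubai → queue [Bern, Manila, Riga, Dakar]
Visit Bern; enqueue Accra → queue [Manila, Riga, Dakar, Accra]
Visit Manila → queue [Riga, Dakar, Accra]
Visit Riga → queue [Dakar, Accra]
Visit Dakar → queue [Accra]
Visit Accra → queue []

Visit order: Quito, Lima, Oslo, Rabat, Cairo, Kyoto, Milan, Vilnius, Doha, Minsk, Seoul, Dubai, Bern, Manila, Riga, Dakar, Accra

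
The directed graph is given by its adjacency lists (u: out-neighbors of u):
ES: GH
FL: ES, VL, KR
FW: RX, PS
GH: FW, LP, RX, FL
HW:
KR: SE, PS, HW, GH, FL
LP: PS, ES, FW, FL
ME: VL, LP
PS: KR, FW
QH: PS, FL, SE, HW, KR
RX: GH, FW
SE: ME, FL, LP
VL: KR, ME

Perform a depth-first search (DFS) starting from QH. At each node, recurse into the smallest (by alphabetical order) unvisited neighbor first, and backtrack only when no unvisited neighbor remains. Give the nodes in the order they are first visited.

Visit QH
QH → FL
FL → ES
ES → GH
GH → FW
FW → PS
PS → KR
KR → HW
KR → SE
SE → LP
SE → ME
ME → VL
FW → RX

QH FL ES GH FW PS KR HW SE LP ME VL RX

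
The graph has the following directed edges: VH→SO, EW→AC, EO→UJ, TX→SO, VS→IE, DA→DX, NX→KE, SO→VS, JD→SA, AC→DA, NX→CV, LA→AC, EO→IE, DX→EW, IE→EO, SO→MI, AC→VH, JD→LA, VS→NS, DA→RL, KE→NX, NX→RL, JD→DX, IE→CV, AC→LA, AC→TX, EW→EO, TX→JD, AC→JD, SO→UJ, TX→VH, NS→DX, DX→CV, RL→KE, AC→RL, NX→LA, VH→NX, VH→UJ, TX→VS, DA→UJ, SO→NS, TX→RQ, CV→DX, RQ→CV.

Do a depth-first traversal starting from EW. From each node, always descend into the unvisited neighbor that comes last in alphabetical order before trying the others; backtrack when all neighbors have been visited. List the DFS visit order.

EW → EO → UJ → IE → CV → DX → AC → VH → SO → VS → NS → MI → NX → RL → KE → LA → TX → RQ → JD → SA → DA

Visit EW
EW → EO
EO → UJ
EO → IE
IE → CV
CV → DX
EW → AC
AC → VH
VH → SO
SO → VS
VS → NS
SO → MI
VH → NX
NX → RL
RL → KE
NX → LA
AC → TX
TX → RQ
TX → JD
JD → SA
AC → DA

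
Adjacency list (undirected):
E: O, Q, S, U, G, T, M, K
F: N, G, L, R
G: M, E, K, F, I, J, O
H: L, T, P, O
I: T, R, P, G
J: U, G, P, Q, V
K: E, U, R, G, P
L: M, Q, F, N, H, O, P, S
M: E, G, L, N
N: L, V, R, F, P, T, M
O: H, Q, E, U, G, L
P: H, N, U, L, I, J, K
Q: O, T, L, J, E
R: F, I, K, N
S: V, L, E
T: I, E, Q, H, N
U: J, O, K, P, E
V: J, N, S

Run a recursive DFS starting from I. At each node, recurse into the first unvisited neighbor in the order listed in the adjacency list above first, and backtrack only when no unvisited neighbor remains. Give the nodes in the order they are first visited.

Visit I
I → T
T → E
E → O
O → H
H → L
L → M
M → G
G → K
K → U
U → J
J → P
P → N
N → V
V → S
N → R
R → F
J → Q

I → T → E → O → H → L → M → G → K → U → J → P → N → V → S → R → F → Q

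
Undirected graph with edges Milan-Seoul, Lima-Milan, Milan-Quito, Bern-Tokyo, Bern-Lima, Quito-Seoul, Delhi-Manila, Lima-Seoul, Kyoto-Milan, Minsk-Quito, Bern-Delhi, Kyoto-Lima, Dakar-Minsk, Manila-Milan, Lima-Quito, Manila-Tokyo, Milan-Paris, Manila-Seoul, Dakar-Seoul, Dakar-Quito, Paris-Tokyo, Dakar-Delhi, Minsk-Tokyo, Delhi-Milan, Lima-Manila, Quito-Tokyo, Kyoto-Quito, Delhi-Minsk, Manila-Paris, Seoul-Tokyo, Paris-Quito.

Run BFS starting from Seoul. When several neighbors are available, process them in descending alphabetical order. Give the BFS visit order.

Seoul → Tokyo → Quito → Milan → Manila → Lima → Dakar → Paris → Minsk → Bern → Kyoto → Delhi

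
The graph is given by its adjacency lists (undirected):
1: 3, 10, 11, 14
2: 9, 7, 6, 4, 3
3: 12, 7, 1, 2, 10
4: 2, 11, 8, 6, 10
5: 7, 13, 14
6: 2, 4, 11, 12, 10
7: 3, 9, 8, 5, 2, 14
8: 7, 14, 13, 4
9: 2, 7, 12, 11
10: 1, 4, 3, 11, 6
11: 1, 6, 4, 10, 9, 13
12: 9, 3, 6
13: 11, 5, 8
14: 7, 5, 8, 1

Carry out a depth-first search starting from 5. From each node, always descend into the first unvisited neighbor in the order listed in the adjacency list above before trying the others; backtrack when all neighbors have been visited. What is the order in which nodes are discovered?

Visit 5
5 → 7
7 → 3
3 → 12
12 → 9
9 → 2
2 → 6
6 → 4
4 → 11
11 → 1
1 → 10
1 → 14
14 → 8
8 → 13

5 -> 7 -> 3 -> 12 -> 9 -> 2 -> 6 -> 4 -> 11 -> 1 -> 10 -> 14 -> 8 -> 13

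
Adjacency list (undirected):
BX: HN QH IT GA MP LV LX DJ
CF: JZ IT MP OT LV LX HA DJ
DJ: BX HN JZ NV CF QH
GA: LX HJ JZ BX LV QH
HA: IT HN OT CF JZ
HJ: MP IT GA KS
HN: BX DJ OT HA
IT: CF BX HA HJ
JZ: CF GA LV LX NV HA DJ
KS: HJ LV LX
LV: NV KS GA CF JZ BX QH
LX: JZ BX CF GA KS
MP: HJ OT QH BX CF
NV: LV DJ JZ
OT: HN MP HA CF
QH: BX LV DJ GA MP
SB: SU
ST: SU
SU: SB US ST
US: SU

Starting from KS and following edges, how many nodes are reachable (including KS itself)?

16

BFS from KS visits: KS, HJ, LV, LX, GA, IT, MP, BX, CF, JZ, NV, QH, HA, OT, DJ, HN
Reachable nodes: 16 of 20 total.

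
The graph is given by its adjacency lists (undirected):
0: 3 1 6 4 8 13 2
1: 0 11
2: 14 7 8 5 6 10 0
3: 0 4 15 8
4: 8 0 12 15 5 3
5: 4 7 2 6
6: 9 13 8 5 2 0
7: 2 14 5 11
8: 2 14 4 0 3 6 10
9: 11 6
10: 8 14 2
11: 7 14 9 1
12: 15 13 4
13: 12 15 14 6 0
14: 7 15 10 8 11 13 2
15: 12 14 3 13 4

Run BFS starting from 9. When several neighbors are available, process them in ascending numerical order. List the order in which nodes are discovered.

9 -> 6 -> 11 -> 0 -> 2 -> 5 -> 8 -> 13 -> 1 -> 7 -> 14 -> 3 -> 4 -> 10 -> 12 -> 15

Visit 9; enqueue 6, 11 → queue [6, 11]
Visit 6; enqueue 0, 2, 5, 8, 13 → queue [11, 0, 2, 5, 8, 13]
Visit 11; enqueue 1, 7, 14 → queue [0, 2, 5, 8, 13, 1, 7, 14]
Visit 0; enqueue 3, 4 → queue [2, 5, 8, 13, 1, 7, 14, 3, 4]
Visit 2; enqueue 10 → queue [5, 8, 13, 1, 7, 14, 3, 4, 10]
Visit 5 → queue [8, 13, 1, 7, 14, 3, 4, 10]
Visit 8 → queue [13, 1, 7, 14, 3, 4, 10]
Visit 13; enqueue 12, 15 → queue [1, 7, 14, 3, 4, 10, 12, 15]
Visit 1 → queue [7, 14, 3, 4, 10, 12, 15]
Visit 7 → queue [14, 3, 4, 10, 12, 15]
Visit 14 → queue [3, 4, 10, 12, 15]
Visit 3 → queue [4, 10, 12, 15]
Visit 4 → queue [10, 12, 15]
Visit 10 → queue [12, 15]
Visit 12 → queue [15]
Visit 15 → queue []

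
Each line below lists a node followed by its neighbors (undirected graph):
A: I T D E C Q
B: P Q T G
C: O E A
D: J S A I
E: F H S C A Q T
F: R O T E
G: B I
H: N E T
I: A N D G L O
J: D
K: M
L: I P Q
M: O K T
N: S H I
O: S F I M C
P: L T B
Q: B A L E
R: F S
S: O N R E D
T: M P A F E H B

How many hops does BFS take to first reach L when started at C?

3

Level 0: C
Level 1: A, E, O
Level 2: D, F, H, I, M, Q, S, T
Level 3: B, G, J, K, L, N, P, R
L first appears at level 3.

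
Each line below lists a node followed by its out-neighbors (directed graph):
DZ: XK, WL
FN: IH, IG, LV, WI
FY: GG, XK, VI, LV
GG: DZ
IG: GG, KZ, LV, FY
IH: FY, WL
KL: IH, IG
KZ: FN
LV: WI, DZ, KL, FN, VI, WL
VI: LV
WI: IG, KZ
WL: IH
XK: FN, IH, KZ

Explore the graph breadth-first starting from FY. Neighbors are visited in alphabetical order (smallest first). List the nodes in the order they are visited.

Visit FY; enqueue GG, LV, VI, XK → queue [GG, LV, VI, XK]
Visit GG; enqueue DZ → queue [LV, VI, XK, DZ]
Visit LV; enqueue FN, KL, WI, WL → queue [VI, XK, DZ, FN, KL, WI, WL]
Visit VI → queue [XK, DZ, FN, KL, WI, WL]
Visit XK; enqueue IH, KZ → queue [DZ, FN, KL, WI, WL, IH, KZ]
Visit DZ → queue [FN, KL, WI, WL, IH, KZ]
Visit FN; enqueue IG → queue [KL, WI, WL, IH, KZ, IG]
Visit KL → queue [WI, WL, IH, KZ, IG]
Visit WI → queue [WL, IH, KZ, IG]
Visit WL → queue [IH, KZ, IG]
Visit IH → queue [KZ, IG]
Visit KZ → queue [IG]
Visit IG → queue []

FY, GG, LV, VI, XK, DZ, FN, KL, WI, WL, IH, KZ, IG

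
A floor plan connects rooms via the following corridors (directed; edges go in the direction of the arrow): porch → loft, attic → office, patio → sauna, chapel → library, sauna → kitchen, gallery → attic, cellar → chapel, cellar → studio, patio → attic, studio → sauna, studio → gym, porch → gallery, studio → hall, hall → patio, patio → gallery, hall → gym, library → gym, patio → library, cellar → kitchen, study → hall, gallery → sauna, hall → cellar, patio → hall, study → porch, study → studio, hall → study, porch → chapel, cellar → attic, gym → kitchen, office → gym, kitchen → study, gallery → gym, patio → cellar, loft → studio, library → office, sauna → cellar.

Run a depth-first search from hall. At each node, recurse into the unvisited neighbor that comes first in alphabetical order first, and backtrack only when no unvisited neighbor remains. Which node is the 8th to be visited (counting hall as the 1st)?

Visit hall
hall → cellar
cellar → attic
attic → office
office → gym
gym → kitchen
kitchen → study
study → porch
porch → chapel
chapel → library
porch → gallery
gallery → sauna
porch → loft
loft → studio
hall → patio

Visit order: hall, cellar, attic, office, gym, kitchen, study, porch, chapel, library, gallery, sauna, loft, studio, patio

porch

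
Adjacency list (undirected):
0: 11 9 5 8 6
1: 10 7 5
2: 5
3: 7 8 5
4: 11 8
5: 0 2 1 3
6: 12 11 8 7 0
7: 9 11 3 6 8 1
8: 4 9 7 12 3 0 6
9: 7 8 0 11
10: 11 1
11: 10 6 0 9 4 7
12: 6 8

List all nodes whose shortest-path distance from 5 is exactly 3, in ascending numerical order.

4, 12

Level 0: 5
Level 1: 0, 1, 2, 3
Level 2: 6, 7, 8, 9, 10, 11
Level 3: 4, 12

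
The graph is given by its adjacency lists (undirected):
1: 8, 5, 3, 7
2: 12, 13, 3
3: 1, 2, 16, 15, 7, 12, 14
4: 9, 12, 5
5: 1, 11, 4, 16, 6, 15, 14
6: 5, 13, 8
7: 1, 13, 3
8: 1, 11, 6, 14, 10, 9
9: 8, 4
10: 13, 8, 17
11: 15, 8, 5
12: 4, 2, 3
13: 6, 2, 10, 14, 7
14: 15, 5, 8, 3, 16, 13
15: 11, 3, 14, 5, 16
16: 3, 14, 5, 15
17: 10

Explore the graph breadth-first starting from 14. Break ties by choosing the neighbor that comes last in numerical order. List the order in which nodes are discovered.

14 → 16 → 15 → 13 → 8 → 5 → 3 → 11 → 10 → 7 → 6 → 2 → 9 → 1 → 4 → 12 → 17

Visit 14; enqueue 16, 15, 13, 8, 5, 3 → queue [16, 15, 13, 8, 5, 3]
Visit 16 → queue [15, 13, 8, 5, 3]
Visit 15; enqueue 11 → queue [13, 8, 5, 3, 11]
Visit 13; enqueue 10, 7, 6, 2 → queue [8, 5, 3, 11, 10, 7, 6, 2]
Visit 8; enqueue 9, 1 → queue [5, 3, 11, 10, 7, 6, 2, 9, 1]
Visit 5; enqueue 4 → queue [3, 11, 10, 7, 6, 2, 9, 1, 4]
Visit 3; enqueue 12 → queue [11, 10, 7, 6, 2, 9, 1, 4, 12]
Visit 11 → queue [10, 7, 6, 2, 9, 1, 4, 12]
Visit 10; enqueue 17 → queue [7, 6, 2, 9, 1, 4, 12, 17]
Visit 7 → queue [6, 2, 9, 1, 4, 12, 17]
Visit 6 → queue [2, 9, 1, 4, 12, 17]
Visit 2 → queue [9, 1, 4, 12, 17]
Visit 9 → queue [1, 4, 12, 17]
Visit 1 → queue [4, 12, 17]
Visit 4 → queue [12, 17]
Visit 12 → queue [17]
Visit 17 → queue []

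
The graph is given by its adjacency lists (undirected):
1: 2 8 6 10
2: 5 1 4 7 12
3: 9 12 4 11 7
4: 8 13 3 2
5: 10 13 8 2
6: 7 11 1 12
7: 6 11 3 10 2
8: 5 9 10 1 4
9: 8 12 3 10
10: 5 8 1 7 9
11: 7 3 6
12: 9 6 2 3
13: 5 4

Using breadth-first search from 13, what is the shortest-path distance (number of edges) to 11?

Level 0: 13
Level 1: 4, 5
Level 2: 2, 3, 8, 10
Level 3: 1, 7, 9, 11, 12
Level 4: 6
11 first appears at level 3.

3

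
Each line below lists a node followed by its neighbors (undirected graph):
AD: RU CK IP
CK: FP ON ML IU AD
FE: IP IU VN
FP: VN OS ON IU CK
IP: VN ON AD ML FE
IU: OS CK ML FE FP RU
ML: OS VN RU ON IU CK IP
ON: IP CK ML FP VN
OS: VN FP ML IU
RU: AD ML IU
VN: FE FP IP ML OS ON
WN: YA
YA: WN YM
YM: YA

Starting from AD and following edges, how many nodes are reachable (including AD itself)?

11

BFS from AD visits: AD, RU, IP, CK, ML, IU, VN, ON, FE, FP, OS
Reachable nodes: 11 of 14 total.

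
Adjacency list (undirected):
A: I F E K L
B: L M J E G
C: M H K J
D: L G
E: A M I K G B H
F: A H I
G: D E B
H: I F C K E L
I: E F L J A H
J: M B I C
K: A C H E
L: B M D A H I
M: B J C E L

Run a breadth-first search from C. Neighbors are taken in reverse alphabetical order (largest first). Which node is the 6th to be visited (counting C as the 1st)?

Visit C; enqueue M, K, J, H → queue [M, K, J, H]
Visit M; enqueue L, E, B → queue [K, J, H, L, E, B]
Visit K; enqueue A → queue [J, H, L, E, B, A]
Visit J; enqueue I → queue [H, L, E, B, A, I]
Visit H; enqueue F → queue [L, E, B, A, I, F]
Visit L; enqueue D → queue [E, B, A, I, F, D]
Visit E; enqueue G → queue [B, A, I, F, D, G]
Visit B → queue [A, I, F, D, G]
Visit A → queue [I, F, D, G]
Visit I → queue [F, D, G]
Visit F → queue [D, G]
Visit D → queue [G]
Visit G → queue []

Visit order: C, M, K, J, H, L, E, B, A, I, F, D, G

L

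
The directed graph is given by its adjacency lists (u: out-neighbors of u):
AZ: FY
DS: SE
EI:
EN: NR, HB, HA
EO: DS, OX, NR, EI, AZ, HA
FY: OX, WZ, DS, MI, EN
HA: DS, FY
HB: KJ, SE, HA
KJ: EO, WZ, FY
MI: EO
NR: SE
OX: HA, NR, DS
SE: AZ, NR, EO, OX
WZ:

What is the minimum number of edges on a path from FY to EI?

Level 0: FY
Level 1: DS, EN, MI, OX, WZ
Level 2: EO, HA, HB, NR, SE
Level 3: AZ, EI, KJ
EI first appears at level 3.

3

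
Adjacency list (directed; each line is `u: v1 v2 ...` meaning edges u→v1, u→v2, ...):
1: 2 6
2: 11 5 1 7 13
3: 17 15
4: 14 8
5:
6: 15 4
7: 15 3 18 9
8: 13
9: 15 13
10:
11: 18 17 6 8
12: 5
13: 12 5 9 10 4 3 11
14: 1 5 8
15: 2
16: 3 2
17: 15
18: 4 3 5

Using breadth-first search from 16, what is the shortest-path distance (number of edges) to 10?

Level 0: 16
Level 1: 2, 3
Level 2: 1, 5, 7, 11, 13, 15, 17
Level 3: 4, 6, 8, 9, 10, 12, 18
Level 4: 14
10 first appears at level 3.

3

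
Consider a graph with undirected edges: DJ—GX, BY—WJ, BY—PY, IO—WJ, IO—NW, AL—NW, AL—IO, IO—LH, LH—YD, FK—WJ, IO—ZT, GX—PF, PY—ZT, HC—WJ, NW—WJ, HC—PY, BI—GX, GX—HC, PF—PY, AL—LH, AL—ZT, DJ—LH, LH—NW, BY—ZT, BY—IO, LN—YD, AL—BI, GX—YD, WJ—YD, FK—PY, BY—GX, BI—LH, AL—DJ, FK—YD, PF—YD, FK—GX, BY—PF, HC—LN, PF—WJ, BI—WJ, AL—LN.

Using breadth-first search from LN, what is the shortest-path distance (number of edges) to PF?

2

Level 0: LN
Level 1: AL, HC, YD
Level 2: BI, DJ, FK, GX, IO, LH, NW, PF, PY, WJ, ZT
Level 3: BY
PF first appears at level 2.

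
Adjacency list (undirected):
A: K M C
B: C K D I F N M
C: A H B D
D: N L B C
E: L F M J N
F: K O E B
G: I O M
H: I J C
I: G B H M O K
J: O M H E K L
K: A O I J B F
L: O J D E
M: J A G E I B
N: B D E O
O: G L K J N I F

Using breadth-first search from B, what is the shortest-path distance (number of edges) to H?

Level 0: B
Level 1: C, D, F, I, K, M, N
Level 2: A, E, G, H, J, L, O
H first appears at level 2.

2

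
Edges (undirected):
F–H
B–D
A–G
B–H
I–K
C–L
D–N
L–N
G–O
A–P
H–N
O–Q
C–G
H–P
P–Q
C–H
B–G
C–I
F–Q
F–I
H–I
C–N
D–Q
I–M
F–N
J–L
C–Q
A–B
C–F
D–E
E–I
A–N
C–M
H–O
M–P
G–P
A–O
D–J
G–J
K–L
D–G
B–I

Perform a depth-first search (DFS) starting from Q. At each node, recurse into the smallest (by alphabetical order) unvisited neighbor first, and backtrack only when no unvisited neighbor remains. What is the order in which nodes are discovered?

Q, C, F, H, B, A, G, D, E, I, K, L, J, N, M, P, O

Visit Q
Q → C
C → F
F → H
H → B
B → A
A → G
G → D
D → E
E → I
I → K
K → L
L → J
L → N
I → M
M → P
G → O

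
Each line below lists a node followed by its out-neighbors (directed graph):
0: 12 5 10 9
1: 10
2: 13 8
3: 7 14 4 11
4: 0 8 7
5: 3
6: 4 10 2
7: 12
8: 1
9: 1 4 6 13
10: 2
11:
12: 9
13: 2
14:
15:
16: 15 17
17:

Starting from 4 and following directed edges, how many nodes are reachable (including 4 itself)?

BFS from 4 visits: 4, 8, 7, 0, 1, 12, 10, 9, 5, 2, 13, 6, 3, 14, 11
Reachable nodes: 15 of 18 total.

15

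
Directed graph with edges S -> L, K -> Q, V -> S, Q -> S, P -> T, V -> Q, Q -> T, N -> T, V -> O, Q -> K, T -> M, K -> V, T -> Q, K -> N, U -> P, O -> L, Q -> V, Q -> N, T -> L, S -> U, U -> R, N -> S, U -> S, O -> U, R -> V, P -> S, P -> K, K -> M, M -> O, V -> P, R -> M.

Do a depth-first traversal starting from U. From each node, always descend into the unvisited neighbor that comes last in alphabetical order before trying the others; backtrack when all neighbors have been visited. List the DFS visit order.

U -> S -> L -> R -> V -> Q -> T -> M -> O -> N -> K -> P

Visit U
U → S
S → L
U → R
R → V
V → Q
Q → T
T → M
M → O
Q → N
Q → K
V → P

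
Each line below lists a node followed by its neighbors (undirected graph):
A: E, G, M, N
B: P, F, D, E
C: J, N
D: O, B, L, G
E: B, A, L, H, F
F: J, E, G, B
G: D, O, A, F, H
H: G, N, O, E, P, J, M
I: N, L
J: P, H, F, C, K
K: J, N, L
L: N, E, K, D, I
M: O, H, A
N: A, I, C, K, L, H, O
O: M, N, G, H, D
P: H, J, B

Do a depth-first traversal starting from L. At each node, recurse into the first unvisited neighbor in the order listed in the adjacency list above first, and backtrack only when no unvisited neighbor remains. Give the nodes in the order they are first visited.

Visit L
L → N
N → A
A → E
E → B
B → P
P → H
H → G
G → D
D → O
O → M
G → F
F → J
J → C
J → K
N → I

L, N, A, E, B, P, H, G, D, O, M, F, J, C, K, I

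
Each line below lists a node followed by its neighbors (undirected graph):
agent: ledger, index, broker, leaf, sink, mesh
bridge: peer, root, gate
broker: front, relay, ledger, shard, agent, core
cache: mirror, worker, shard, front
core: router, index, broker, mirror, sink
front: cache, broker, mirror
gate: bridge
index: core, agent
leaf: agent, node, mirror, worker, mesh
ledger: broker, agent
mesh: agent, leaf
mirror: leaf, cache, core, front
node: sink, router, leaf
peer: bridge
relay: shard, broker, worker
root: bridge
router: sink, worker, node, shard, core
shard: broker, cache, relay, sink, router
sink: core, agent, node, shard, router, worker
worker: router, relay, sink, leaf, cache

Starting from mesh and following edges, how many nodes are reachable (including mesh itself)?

BFS from mesh visits: mesh, agent, leaf, broker, index, ledger, sink, mirror, node, worker, core, front, relay, shard, router, cache
Reachable nodes: 16 of 20 total.

16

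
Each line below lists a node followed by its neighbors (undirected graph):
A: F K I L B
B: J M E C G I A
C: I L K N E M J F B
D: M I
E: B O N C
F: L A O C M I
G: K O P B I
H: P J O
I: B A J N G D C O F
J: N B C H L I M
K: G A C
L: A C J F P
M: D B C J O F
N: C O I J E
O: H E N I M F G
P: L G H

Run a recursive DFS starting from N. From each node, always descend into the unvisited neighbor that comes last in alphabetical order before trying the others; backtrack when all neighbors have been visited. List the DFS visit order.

N O M J L P H G K C I F A B E D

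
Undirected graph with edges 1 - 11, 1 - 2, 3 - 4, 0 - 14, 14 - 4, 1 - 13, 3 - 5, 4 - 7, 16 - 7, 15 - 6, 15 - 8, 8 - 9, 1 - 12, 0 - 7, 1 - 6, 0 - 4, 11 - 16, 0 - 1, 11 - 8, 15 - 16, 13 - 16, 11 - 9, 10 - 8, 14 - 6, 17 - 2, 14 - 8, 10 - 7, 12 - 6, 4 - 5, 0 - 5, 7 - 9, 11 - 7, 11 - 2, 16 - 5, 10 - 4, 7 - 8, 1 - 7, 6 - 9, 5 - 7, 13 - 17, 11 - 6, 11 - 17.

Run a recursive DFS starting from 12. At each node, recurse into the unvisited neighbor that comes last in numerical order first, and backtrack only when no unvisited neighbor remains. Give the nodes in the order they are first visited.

12 -> 6 -> 15 -> 16 -> 13 -> 17 -> 11 -> 9 -> 8 -> 14 -> 4 -> 10 -> 7 -> 5 -> 3 -> 0 -> 1 -> 2

Visit 12
12 → 6
6 → 15
15 → 16
16 → 13
13 → 17
17 → 11
11 → 9
9 → 8
8 → 14
14 → 4
4 → 10
10 → 7
7 → 5
5 → 3
5 → 0
0 → 1
1 → 2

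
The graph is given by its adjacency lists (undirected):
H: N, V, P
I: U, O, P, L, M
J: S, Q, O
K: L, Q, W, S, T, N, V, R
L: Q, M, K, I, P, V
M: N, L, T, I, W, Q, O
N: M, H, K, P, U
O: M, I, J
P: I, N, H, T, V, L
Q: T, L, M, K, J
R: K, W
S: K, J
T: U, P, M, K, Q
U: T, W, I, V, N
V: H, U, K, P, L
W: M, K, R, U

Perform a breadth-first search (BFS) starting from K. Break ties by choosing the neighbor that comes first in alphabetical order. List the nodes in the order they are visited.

K L N Q R S T V W I M P H U J O

Visit K; enqueue L, N, Q, R, S, T, V, W → queue [L, N, Q, R, S, T, V, W]
Visit L; enqueue I, M, P → queue [N, Q, R, S, T, V, W, I, M, P]
Visit N; enqueue H, U → queue [Q, R, S, T, V, W, I, M, P, H, U]
Visit Q; enqueue J → queue [R, S, T, V, W, I, M, P, H, U, J]
Visit R → queue [S, T, V, W, I, M, P, H, U, J]
Visit S → queue [T, V, W, I, M, P, H, U, J]
Visit T → queue [V, W, I, M, P, H, U, J]
Visit V → queue [W, I, M, P, H, U, J]
Visit W → queue [I, M, P, H, U, J]
Visit I; enqueue O → queue [M, P, H, U, J, O]
Visit M → queue [P, H, U, J, O]
Visit P → queue [H, U, J, O]
Visit H → queue [U, J, O]
Visit U → queue [J, O]
Visit J → queue [O]
Visit O → queue []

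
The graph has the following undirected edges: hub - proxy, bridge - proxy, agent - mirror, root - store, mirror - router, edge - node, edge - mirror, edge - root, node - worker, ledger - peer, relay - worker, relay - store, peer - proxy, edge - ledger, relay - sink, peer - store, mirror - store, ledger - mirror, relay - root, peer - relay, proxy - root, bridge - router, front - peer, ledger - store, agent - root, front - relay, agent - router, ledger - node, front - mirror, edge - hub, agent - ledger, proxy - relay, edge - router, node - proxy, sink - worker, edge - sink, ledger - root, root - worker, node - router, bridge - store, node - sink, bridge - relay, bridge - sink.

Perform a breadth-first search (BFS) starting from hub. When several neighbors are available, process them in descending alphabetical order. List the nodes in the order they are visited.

hub, proxy, edge, root, relay, peer, node, bridge, sink, router, mirror, ledger, worker, store, agent, front

Visit hub; enqueue proxy, edge → queue [proxy, edge]
Visit proxy; enqueue root, relay, peer, node, bridge → queue [edge, root, relay, peer, node, bridge]
Visit edge; enqueue sink, router, mirror, ledger → queue [root, relay, peer, node, bridge, sink, router, mirror, ledger]
Visit root; enqueue worker, store, agent → queue [relay, peer, node, bridge, sink, router, mirror, ledger, worker, store, agent]
Visit relay; enqueue front → queue [peer, node, bridge, sink, router, mirror, ledger, worker, store, agent, front]
Visit peer → queue [node, bridge, sink, router, mirror, ledger, worker, store, agent, front]
Visit node → queue [bridge, sink, router, mirror, ledger, worker, store, agent, front]
Visit bridge → queue [sink, router, mirror, ledger, worker, store, agent, front]
Visit sink → queue [router, mirror, ledger, worker, store, agent, front]
Visit router → queue [mirror, ledger, worker, store, agent, front]
Visit mirror → queue [ledger, worker, store, agent, front]
Visit ledger → queue [worker, store, agent, front]
Visit worker → queue [store, agent, front]
Visit store → queue [agent, front]
Visit agent → queue [front]
Visit front → queue []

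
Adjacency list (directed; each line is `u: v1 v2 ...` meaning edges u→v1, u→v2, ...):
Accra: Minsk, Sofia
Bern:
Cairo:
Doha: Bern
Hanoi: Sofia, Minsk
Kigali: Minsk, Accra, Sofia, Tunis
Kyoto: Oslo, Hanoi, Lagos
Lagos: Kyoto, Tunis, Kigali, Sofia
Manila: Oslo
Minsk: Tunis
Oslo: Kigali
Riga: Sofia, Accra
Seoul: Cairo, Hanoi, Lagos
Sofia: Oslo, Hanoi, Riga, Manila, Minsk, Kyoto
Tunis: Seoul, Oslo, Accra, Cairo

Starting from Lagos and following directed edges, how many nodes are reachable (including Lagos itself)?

BFS from Lagos visits: Lagos, Kyoto, Tunis, Kigali, Sofia, Oslo, Hanoi, Seoul, Accra, Cairo, Minsk, Riga, Manila
Reachable nodes: 13 of 15 total.

13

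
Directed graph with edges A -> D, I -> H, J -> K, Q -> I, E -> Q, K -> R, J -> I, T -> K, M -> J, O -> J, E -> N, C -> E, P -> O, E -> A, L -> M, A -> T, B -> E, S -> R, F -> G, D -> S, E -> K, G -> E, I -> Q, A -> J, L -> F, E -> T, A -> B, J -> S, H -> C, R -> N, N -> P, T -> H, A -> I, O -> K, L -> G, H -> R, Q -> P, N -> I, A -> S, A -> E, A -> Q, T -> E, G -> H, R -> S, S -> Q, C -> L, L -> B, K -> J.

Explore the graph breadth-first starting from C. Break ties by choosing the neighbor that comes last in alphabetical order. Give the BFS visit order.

Visit C; enqueue L, E → queue [L, E]
Visit L; enqueue M, G, F, B → queue [E, M, G, F, B]
Visit E; enqueue T, Q, N, K, A → queue [M, G, F, B, T, Q, N, K, A]
Visit M; enqueue J → queue [G, F, B, T, Q, N, K, A, J]
Visit G; enqueue H → queue [F, B, T, Q, N, K, A, J, H]
Visit F → queue [B, T, Q, N, K, A, J, H]
Visit B → queue [T, Q, N, K, A, J, H]
Visit T → queue [Q, N, K, A, J, H]
Visit Q; enqueue P, I → queue [N, K, A, J, H, P, I]
Visit N → queue [K, A, J, H, P, I]
Visit K; enqueue R → queue [A, J, H, P, I, R]
Visit A; enqueue S, D → queue [J, H, P, I, R, S, D]
Visit J → queue [H, P, I, R, S, D]
Visit H → queue [P, I, R, S, D]
Visit P; enqueue O → queue [I, R, S, D, O]
Visit I → queue [R, S, D, O]
Visit R → queue [S, D, O]
Visit S → queue [D, O]
Visit D → queue [O]
Visit O → queue []

C, L, E, M, G, F, B, T, Q, N, K, A, J, H, P, I, R, S, D, O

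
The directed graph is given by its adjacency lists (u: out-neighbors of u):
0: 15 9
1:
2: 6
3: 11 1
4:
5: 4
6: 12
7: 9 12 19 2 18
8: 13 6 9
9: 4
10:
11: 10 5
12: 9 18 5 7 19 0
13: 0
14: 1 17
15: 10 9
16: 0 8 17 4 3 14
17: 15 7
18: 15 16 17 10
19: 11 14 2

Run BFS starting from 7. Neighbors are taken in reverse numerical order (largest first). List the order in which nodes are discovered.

Visit 7; enqueue 19, 18, 12, 9, 2 → queue [19, 18, 12, 9, 2]
Visit 19; enqueue 14, 11 → queue [18, 12, 9, 2, 14, 11]
Visit 18; enqueue 17, 16, 15, 10 → queue [12, 9, 2, 14, 11, 17, 16, 15, 10]
Visit 12; enqueue 5, 0 → queue [9, 2, 14, 11, 17, 16, 15, 10, 5, 0]
Visit 9; enqueue 4 → queue [2, 14, 11, 17, 16, 15, 10, 5, 0, 4]
Visit 2; enqueue 6 → queue [14, 11, 17, 16, 15, 10, 5, 0, 4, 6]
Visit 14; enqueue 1 → queue [11, 17, 16, 15, 10, 5, 0, 4, 6, 1]
Visit 11 → queue [17, 16, 15, 10, 5, 0, 4, 6, 1]
Visit 17 → queue [16, 15, 10, 5, 0, 4, 6, 1]
Visit 16; enqueue 8, 3 → queue [15, 10, 5, 0, 4, 6, 1, 8, 3]
Visit 15 → queue [10, 5, 0, 4, 6, 1, 8, 3]
Visit 10 → queue [5, 0, 4, 6, 1, 8, 3]
Visit 5 → queue [0, 4, 6, 1, 8, 3]
Visit 0 → queue [4, 6, 1, 8, 3]
Visit 4 → queue [6, 1, 8, 3]
Visit 6 → queue [1, 8, 3]
Visit 1 → queue [8, 3]
Visit 8; enqueue 13 → queue [3, 13]
Visit 3 → queue [13]
Visit 13 → queue []

7, 19, 18, 12, 9, 2, 14, 11, 17, 16, 15, 10, 5, 0, 4, 6, 1, 8, 3, 13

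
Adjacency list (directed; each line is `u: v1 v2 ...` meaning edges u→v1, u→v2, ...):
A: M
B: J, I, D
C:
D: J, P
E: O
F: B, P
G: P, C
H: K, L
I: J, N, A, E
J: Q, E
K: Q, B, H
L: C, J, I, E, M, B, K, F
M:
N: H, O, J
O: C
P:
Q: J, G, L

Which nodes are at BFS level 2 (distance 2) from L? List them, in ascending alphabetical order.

Level 0: L
Level 1: B, C, E, F, I, J, K, M
Level 2: A, D, H, N, O, P, Q
Level 3: G

A, D, H, N, O, P, Q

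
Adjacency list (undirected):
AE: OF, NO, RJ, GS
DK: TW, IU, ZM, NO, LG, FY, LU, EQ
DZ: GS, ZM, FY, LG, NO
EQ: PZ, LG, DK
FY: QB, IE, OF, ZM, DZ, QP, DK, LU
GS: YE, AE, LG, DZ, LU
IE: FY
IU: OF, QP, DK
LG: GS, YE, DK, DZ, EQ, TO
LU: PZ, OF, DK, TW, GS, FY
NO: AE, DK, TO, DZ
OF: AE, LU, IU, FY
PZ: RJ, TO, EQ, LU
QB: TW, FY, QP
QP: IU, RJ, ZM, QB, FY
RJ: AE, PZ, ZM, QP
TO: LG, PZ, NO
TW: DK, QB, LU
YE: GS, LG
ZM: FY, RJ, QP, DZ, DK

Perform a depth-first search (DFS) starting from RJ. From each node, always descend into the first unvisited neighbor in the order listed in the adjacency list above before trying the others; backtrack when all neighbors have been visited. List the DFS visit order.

Visit RJ
RJ → AE
AE → OF
OF → LU
LU → PZ
PZ → TO
TO → LG
LG → GS
GS → YE
GS → DZ
DZ → ZM
ZM → FY
FY → QB
QB → TW
TW → DK
DK → IU
IU → QP
DK → NO
DK → EQ
FY → IE

RJ, AE, OF, LU, PZ, TO, LG, GS, YE, DZ, ZM, FY, QB, TW, DK, IU, QP, NO, EQ, IE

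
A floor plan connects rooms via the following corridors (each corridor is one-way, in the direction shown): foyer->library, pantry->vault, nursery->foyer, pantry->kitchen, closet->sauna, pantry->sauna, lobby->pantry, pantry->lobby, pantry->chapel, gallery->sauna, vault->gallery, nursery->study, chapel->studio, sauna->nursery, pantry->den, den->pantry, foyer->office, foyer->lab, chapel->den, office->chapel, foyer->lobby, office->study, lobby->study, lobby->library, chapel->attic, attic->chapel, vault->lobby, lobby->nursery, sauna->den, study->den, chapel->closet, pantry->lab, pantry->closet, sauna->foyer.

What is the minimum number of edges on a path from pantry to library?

Level 0: pantry
Level 1: chapel, closet, den, kitchen, lab, lobby, sauna, vault
Level 2: attic, foyer, gallery, library, nursery, studio, study
Level 3: office
library first appears at level 2.

2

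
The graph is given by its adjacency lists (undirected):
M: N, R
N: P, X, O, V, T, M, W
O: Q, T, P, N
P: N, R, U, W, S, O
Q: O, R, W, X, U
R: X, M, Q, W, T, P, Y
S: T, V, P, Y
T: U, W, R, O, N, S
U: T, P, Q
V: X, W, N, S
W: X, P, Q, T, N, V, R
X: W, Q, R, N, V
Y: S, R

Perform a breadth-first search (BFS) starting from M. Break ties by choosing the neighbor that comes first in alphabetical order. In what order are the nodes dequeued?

Visit M; enqueue N, R → queue [N, R]
Visit N; enqueue O, P, T, V, W, X → queue [R, O, P, T, V, W, X]
Visit R; enqueue Q, Y → queue [O, P, T, V, W, X, Q, Y]
Visit O → queue [P, T, V, W, X, Q, Y]
Visit P; enqueue S, U → queue [T, V, W, X, Q, Y, S, U]
Visit T → queue [V, W, X, Q, Y, S, U]
Visit V → queue [W, X, Q, Y, S, U]
Visit W → queue [X, Q, Y, S, U]
Visit X → queue [Q, Y, S, U]
Visit Q → queue [Y, S, U]
Visit Y → queue [S, U]
Visit S → queue [U]
Visit U → queue []

M -> N -> R -> O -> P -> T -> V -> W -> X -> Q -> Y -> S -> U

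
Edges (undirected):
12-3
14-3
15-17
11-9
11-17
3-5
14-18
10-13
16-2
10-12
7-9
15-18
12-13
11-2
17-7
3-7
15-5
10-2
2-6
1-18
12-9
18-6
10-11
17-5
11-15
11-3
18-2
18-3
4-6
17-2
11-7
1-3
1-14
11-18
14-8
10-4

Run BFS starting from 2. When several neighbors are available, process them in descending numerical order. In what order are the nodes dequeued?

2 -> 18 -> 17 -> 16 -> 11 -> 10 -> 6 -> 15 -> 14 -> 3 -> 1 -> 7 -> 5 -> 9 -> 13 -> 12 -> 4 -> 8

Visit 2; enqueue 18, 17, 16, 11, 10, 6 → queue [18, 17, 16, 11, 10, 6]
Visit 18; enqueue 15, 14, 3, 1 → queue [17, 16, 11, 10, 6, 15, 14, 3, 1]
Visit 17; enqueue 7, 5 → queue [16, 11, 10, 6, 15, 14, 3, 1, 7, 5]
Visit 16 → queue [11, 10, 6, 15, 14, 3, 1, 7, 5]
Visit 11; enqueue 9 → queue [10, 6, 15, 14, 3, 1, 7, 5, 9]
Visit 10; enqueue 13, 12, 4 → queue [6, 15, 14, 3, 1, 7, 5, 9, 13, 12, 4]
Visit 6 → queue [15, 14, 3, 1, 7, 5, 9, 13, 12, 4]
Visit 15 → queue [14, 3, 1, 7, 5, 9, 13, 12, 4]
Visit 14; enqueue 8 → queue [3, 1, 7, 5, 9, 13, 12, 4, 8]
Visit 3 → queue [1, 7, 5, 9, 13, 12, 4, 8]
Visit 1 → queue [7, 5, 9, 13, 12, 4, 8]
Visit 7 → queue [5, 9, 13, 12, 4, 8]
Visit 5 → queue [9, 13, 12, 4, 8]
Visit 9 → queue [13, 12, 4, 8]
Visit 13 → queue [12, 4, 8]
Visit 12 → queue [4, 8]
Visit 4 → queue [8]
Visit 8 → queue []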